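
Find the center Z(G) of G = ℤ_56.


Z(G) = {g ∈ G | gx = xg for all x ∈ G}
ℤ_56 is abelian, so Z(G) = G

Z(ℤ_56) = ℤ_56


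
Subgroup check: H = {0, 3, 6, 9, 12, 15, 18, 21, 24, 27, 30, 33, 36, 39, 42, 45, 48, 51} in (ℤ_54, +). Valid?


Subgroup test for H = {0, 3, 6, 9, 12, 15, 18, 21, 24, 27, 30, 33, 36, 39, 42, 45, 48, 51} in (ℤ_54, +):
(1) 0 ∈ H? Yes
(2) Closure: for all a,b ∈ H, (a+b) mod 54 ∈ H? Yes
(3) Inverses: for all a ∈ H, -a mod 54 ∈ H? Yes

Yes, H is a subgroup of ℤ_54


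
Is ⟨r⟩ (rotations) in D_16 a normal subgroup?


H = ⟨r⟩ (rotations) in D_16
The rotation subgroup ⟨r⟩ has index 2 in D_16, so it is normal

Yes, normal subgroup


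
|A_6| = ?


|A_n| = n!/2 (even permutations)
|A_6| = 6!/2 = 720/2 = 360

|A_6| = 360


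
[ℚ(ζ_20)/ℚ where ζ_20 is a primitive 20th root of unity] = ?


[ℚ(ζ_n):ℚ] = deg Φ_n(x) = φ(n). Here φ(20) = 8

[ℚ(ζ_20)/ℚ where ζ_20 is a primitive 20th root of unity] = 8


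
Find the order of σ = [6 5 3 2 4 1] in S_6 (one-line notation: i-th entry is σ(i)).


Cycle decomposition: (1 6) (2 5 4)
Cycle lengths: 2, 3
Order = lcm(2, 3) = 6

ord(σ) = 6


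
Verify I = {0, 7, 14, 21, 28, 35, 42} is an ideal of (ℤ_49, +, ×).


Check ideal conditions for I = {0, 7, 14, 21, 28, 35, 42} in ℤ_49:
(1) I is an additive subgroup? Yes
(2) For r ∈ ℤ_49 and a ∈ I: r·a ∈ I? Yes

Yes, I is an ideal of ℤ_49


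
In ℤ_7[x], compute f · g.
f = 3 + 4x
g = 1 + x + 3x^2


Expand and collect like terms; reduce coefficients mod 7:
x^0: 3·1 = 3 ≡ 3 (mod 7)
x^1: 3·1 + 4·1 = 7 ≡ 0 (mod 7)
x^2: 3·3 + 4·1 = 13 ≡ 6 (mod 7)
x^3: 4·3 = 12 ≡ 5 (mod 7)
Result: 3 + 6x^2 + 5x^3

f · g = 3 + 6x^2 + 5x^3


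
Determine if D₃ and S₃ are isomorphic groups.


Comparing D₃ and S₃:
Both are the unique non-abelian group of order 6

Yes, D₃ ≅ S₃


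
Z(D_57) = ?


Z(G) = {g ∈ G | gx = xg for all x ∈ G}
For odd n, Z(D_n) = {e}: no nontrivial rotation commutes with all reflections

Z(D_57) = {e}


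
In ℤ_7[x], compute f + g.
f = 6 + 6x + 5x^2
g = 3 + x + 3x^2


Add coefficients mod 7:
x^0: 6 + 3 = 2 (mod 7)
x^1: 6 + 1 = 0 (mod 7)
x^2: 5 + 3 = 1 (mod 7)
Result: 2 + x^2

f + g = 2 + x^2


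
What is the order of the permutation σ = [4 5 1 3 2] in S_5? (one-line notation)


Cycle decomposition: (1 4 3) (2 5)
Cycle lengths: 3, 2
Order = lcm(3, 2) = 6

ord(σ) = 6


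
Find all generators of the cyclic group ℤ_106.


g generates ℤ_n iff gcd(g,n) = 1
Prime factors of 106: 2, 53
Generators are g ∈ {1,...,105} not divisible by any of these primes.
Generators: {1, 3, 5, 7, 9, 11, 13, 15, 17, 19, 21, 23, 25, 27, 29, 31, 33, 35, 37, 39, 41, 43, 45, 47, 49, 51, 55, 57, 59, 61, 63, 65, 67, 69, 71, 73, 75, 77, 79, 81, 83, 85, 87, 89, 91, 93, 95, 97, 99, 101, 103, 105}
Number of generators = φ(106) = 52

Generators of ℤ_106 = {1, 3, 5, 7, 9, 11, 13, 15, 17, 19, 21, 23, 25, 27, 29, 31, 33, 35, 37, 39, 41, 43, 45, 47, 49, 51, 55, 57, 59, 61, 63, 65, 67, 69, 71, 73, 75, 77, 79, 81, 83, 85, 87, 89, 91, 93, 95, 97, 99, 101, 103, 105}


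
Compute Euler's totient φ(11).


φ(n) = count of k ∈ {1,...,n} with gcd(k,n)=1
Coprimes to 11: {1, 2, 3, 4, 5, 6, 7, 8, 9, 10}
Count: 10

φ(11) = 10


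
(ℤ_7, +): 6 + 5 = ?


Operation: addition mod 7
6 + 5 = (a + b) mod 7 with a = 6, b = 5

6 + 5 = 4


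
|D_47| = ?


|D_n| = 2n (n rotations and n reflections)
|D_47| = 2×47 = 94

|D_47| = 94


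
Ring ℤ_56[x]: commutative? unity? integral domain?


ℤ_56 has zero divisors (2·28 ≡ 0), and these lift to constant zero divisors in ℤ_56[x]; so not an integral domain
Commutative: Yes
Integral domain: No
Has unity: Yes

ℤ_56[x]: Commutative=Yes, Unity=Yes


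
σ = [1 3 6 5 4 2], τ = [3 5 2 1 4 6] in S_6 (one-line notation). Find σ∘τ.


σ∘τ: apply τ first, then σ
1 →τ 3 →σ 6
2 →τ 5 →σ 4
3 →τ 2 →σ 3
4 →τ 1 →σ 1
5 →τ 4 →σ 5
6 →τ 6 →σ 2

σ∘τ = [6 4 3 1 5 2]


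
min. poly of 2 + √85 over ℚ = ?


Let α = 2 + √85. Then α - 2 = √85, so (α - 2)² = 85, giving α² - 4α - 81 = 0. Degree 2 and α ∉ ℚ, so this is the minimal polynomial.

Minimal polynomial: x² - 4x - 81


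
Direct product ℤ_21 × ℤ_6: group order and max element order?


|ℤ_21 × ℤ_6| = 21 × 6 = 126
Max element order = lcm(21,6) = 42
Cyclic? No (gcd=3)

|ℤ_21×ℤ_6| = 126, max element order = 42


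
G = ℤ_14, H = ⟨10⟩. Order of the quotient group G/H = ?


|⟨10⟩| = n / gcd(10, 14) = 14 / 2 = 7
H is normal (ℤ_14 is abelian).
|G/H| = |G| / |H| = 14 / 7 = 2

|G/H| = 2


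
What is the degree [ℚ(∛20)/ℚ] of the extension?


∛20 has minimal polynomial x³ - 20 (irreducible over ℚ since 20 is not a perfect cube)

[ℚ(∛20)/ℚ] = 3


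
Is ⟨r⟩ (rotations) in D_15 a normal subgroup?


H = ⟨r⟩ (rotations) in D_15
The rotation subgroup ⟨r⟩ has index 2 in D_15, so it is normal

Yes, normal subgroup


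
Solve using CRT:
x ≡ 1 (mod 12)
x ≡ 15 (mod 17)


m₁ = 12, m₂ = 17, gcd = 1, so CRT applies. M = m₁·m₂ = 204
Let M₁ = M/m₁ = 17, M₂ = M/m₂ = 12
Find y₁ ≡ M₁⁻¹ (mod m₁): 17⁻¹ ≡ 5 (mod 12)
Find y₂ ≡ M₂⁻¹ (mod m₂): 12⁻¹ ≡ 10 (mod 17)
x = a₁·M₁·y₁ + a₂·M₂·y₂ = 1·17·5 + 15·12·10 = 1885
Reduce mod 204: x ≡ 49
Check: 49 mod 12 = 1 ✓, 49 mod 17 = 15 ✓

x ≡ 49 (mod 204)


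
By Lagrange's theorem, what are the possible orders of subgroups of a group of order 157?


Lagrange's theorem: |H| divides |G|
|G| = 157
Divisors of 157: 1, 157

Possible subgroup orders: {1, 157}


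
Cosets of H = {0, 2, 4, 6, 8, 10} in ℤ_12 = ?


H = {0, 2, 4, 6, 8, 10}, |H| = 6
Number of cosets = |G|/|H| = 12/6 = 2
0 + H = {0, 2, 4, 6, 8, 10}
1 + H = {1, 3, 5, 7, 9, 11}

Cosets: 0+H={0,2,4,6,8,10}; 1+H={1,3,5,7,9,11}


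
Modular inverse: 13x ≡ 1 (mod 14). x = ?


Use the extended Euclidean algorithm to write 1 = 13·s + 14·t; then s mod 14 is the inverse.
Euclidean algorithm:
  13 = 0·14 + 13
  14 = 1·13 + 1
  13 = 13·1 + 0
gcd(13,14) = 1
Back-substitution gives: 13·(-1) + 14·(1) = 1
So 13⁻¹ ≡ -1 ≡ 13 (mod 14)
Check: 13 × 13 = 169 ≡ 1 (mod 14) ✓

13⁻¹ ≡ 13 (mod 14)


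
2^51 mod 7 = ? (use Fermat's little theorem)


Fermat's little theorem: if p is prime and gcd(a,p)=1, then a^(p-1) ≡ 1 (mod p)
p = 7 is prime, gcd(2,7) = 1
Reduce exponent: 51 mod 6 = 3
So 2^51 ≡ 2^3 (mod 7)
2^3 mod 7 = 1

2^51 ≡ 1 (mod 7)


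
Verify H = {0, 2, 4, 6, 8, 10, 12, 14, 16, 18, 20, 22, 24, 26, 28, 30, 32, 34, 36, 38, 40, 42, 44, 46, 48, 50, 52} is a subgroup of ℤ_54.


Subgroup test for H = {0, 2, 4, 6, 8, 10, 12, 14, 16, 18, 20, 22, 24, 26, 28, 30, 32, 34, 36, 38, 40, 42, 44, 46, 48, 50, 52} in (ℤ_54, +):
(1) 0 ∈ H? Yes
(2) Closure: for all a,b ∈ H, (a+b) mod 54 ∈ H? Yes
(3) Inverses: for all a ∈ H, -a mod 54 ∈ H? Yes

Yes, H is a subgroup of ℤ_54


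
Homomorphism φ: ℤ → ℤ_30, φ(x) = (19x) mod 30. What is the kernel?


Kernel = preimage of identity
ker(φ) = {x ∈ ℤ : 19x ≡ 0 (mod 30)}. gcd(19,30) = 1, so 19x ≡ 0 (mod 30) ⟺ x ≡ 0 (mod 30/1 = 30). Hence ker(φ) = 30ℤ

ker(φ) = 30ℤ


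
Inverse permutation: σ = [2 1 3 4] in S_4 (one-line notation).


To find σ⁻¹, swap domain and range:
σ(1) = 2 → σ⁻¹(2) = 1
σ(2) = 1 → σ⁻¹(1) = 2
σ(3) = 3 → σ⁻¹(3) = 3
σ(4) = 4 → σ⁻¹(4) = 4

σ⁻¹ = [2 1 3 4]


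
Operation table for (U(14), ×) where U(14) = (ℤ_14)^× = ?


Elements: {1, 3, 5, 9, 11, 13}
Operation: multiplication mod 14
Entry (a, b) = (a × b) mod 14

Cayley table:
   |  1 |  3 |  5 |  9 | 11 | 13
 1 |  1 |  3 |  5 |  9 | 11 | 13
 3 |  3 |  9 |  1 | 13 |  5 | 11
 5 |  5 |  1 | 11 |  3 | 13 |  9
 9 |  9 | 13 |  3 | 11 |  1 |  5
11 | 11 |  5 | 13 |  1 |  9 |  3
13 | 13 | 11 |  9 |  5 |  3 |  1


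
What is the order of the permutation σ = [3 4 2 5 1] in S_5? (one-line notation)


Cycle decomposition: (1 3 2 4 5)
Cycle lengths: 5
Order = lcm(5) = 5

ord(σ) = 5


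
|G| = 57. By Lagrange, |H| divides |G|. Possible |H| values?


Lagrange's theorem: |H| divides |G|
|G| = 57
Divisors of 57: 1, 3, 19, 57

Possible subgroup orders: {1, 3, 19, 57}


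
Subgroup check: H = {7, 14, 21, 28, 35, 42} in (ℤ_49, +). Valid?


Subgroup test for H = {7, 14, 21, 28, 35, 42} in (ℤ_49, +):
(1) 0 ∈ H? No
(2) Closure: for all a,b ∈ H, (a+b) mod 49 ∈ H? No  [counterexample: 7 + 42 = 0 ∉ H]
(3) Inverses: for all a ∈ H, -a mod 49 ∈ H? Yes

No, H is not a subgroup of ℤ_49


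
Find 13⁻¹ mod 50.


Use the extended Euclidean algorithm to write 1 = 13·s + 50·t; then s mod 50 is the inverse.
Euclidean algorithm:
  13 = 0·50 + 13
  50 = 3·13 + 11
  13 = 1·11 + 2
  11 = 5·2 + 1
  2 = 2·1 + 0
gcd(13,50) = 1
Back-substitution gives: 13·(-23) + 50·(6) = 1
So 13⁻¹ ≡ -23 ≡ 27 (mod 50)
Check: 13 × 27 = 351 ≡ 1 (mod 50) ✓

13⁻¹ ≡ 27 (mod 50)


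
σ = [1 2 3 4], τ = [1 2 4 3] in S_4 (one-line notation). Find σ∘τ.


σ∘τ: apply τ first, then σ
1 →τ 1 →σ 1
2 →τ 2 →σ 2
3 →τ 4 →σ 4
4 →τ 3 →σ 3

σ∘τ = [1 2 4 3]


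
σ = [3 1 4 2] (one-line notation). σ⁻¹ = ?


To find σ⁻¹, swap domain and range:
σ(1) = 3 → σ⁻¹(3) = 1
σ(2) = 1 → σ⁻¹(1) = 2
σ(3) = 4 → σ⁻¹(4) = 3
σ(4) = 2 → σ⁻¹(2) = 4

σ⁻¹ = [2 4 1 3]


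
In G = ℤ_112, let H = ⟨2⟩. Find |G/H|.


|⟨2⟩| = n / gcd(2, 112) = 112 / 2 = 56
H is normal (ℤ_112 is abelian).
|G/H| = |G| / |H| = 112 / 56 = 2

|G/H| = 2


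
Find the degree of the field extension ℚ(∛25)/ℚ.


∛25 has minimal polynomial x³ - 25 (irreducible over ℚ since 25 is not a perfect cube)

[ℚ(∛25)/ℚ] = 3


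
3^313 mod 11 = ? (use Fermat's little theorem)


Fermat's little theorem: if p is prime and gcd(a,p)=1, then a^(p-1) ≡ 1 (mod p)
p = 11 is prime, gcd(3,11) = 1
Reduce exponent: 313 mod 10 = 3
So 3^313 ≡ 3^3 (mod 11)
3^3 mod 11 = 5

3^313 ≡ 5 (mod 11)


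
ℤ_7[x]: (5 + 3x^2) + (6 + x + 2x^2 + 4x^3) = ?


Add coefficients mod 7:
x^0: 5 + 6 = 4 (mod 7)
x^1: 0 + 1 = 1 (mod 7)
x^2: 3 + 2 = 5 (mod 7)
x^3: 0 + 4 = 4 (mod 7)
Result: 4 + x + 5x^2 + 4x^3

f + g = 4 + x + 5x^2 + 4x^3


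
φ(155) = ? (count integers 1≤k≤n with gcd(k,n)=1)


Factor n: 155 = 5 × 31
φ(n) = n · ∏(1 - 1/p) over distinct primes p | n
φ(155) = 155 · (1 - 1/5) · (1 - 1/31) = 120

φ(155) = 120


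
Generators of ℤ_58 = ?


g generates ℤ_n iff gcd(g,n) = 1
Prime factors of 58: 2, 29
Generators are g ∈ {1,...,57} not divisible by any of these primes.
Generators: {1, 3, 5, 7, 9, 11, 13, 15, 17, 19, 21, 23, 25, 27, 31, 33, 35, 37, 39, 41, 43, 45, 47, 49, 51, 53, 55, 57}
Number of generators = φ(58) = 28

Generators of ℤ_58 = {1, 3, 5, 7, 9, 11, 13, 15, 17, 19, 21, 23, 25, 27, 31, 33, 35, 37, 39, 41, 43, 45, 47, 49, 51, 53, 55, 57}


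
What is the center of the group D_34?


Z(G) = {g ∈ G | gx = xg for all x ∈ G}
For even n, Z(D_n) = {e, r^(n/2)}: the 180° rotation r^17 commutes with every reflection and rotation

Z(D_34) = {e, r^17}


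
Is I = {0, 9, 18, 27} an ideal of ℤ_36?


Check ideal conditions for I = {0, 9, 18, 27} in ℤ_36:
(1) I is an additive subgroup? Yes
(2) For r ∈ ℤ_36 and a ∈ I: r·a ∈ I? Yes

Yes, I is an ideal of ℤ_36


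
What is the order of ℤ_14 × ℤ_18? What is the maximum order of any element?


|ℤ_14 × ℤ_18| = 14 × 18 = 252
Max element order = lcm(14,18) = 126
Cyclic? No (gcd=2)

|ℤ_14×ℤ_18| = 252, max element order = 126


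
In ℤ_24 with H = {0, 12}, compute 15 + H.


15 + H = {15 + h (mod 24) : h ∈ H}
15+0=15, 15+12=3
15 + H = {3, 15} = 3 + H

15 + H = {3, 15}


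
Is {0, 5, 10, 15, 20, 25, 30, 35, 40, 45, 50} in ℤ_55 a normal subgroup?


H = {0, 5, 10, 15, 20, 25, 30, 35, 40, 45, 50} in ℤ_55
ℤ_55 is abelian; every subgroup of an abelian group is normal

Yes, normal subgroup


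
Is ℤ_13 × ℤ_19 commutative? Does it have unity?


Direct product ring; commutative with unity (1,1); but (1,0)·(0,1) = (0,0) gives zero divisors, so not an integral domain
Commutative: Yes
Integral domain: No
Has unity: Yes

ℤ_13 × ℤ_19: Commutative=Yes, Unity=Yes


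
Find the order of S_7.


|S_n| = n! (number of permutations of n symbols)
|S_7| = 7! = 5040

|S_7| = 5040


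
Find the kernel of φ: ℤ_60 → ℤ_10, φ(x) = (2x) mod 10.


Kernel = preimage of identity
ker(φ) = {x ∈ ℤ_60 : 2x ≡ 0 (mod 10)}. Since 10 | 60, φ is well-defined. The kernel is the cyclic subgroup ⟨5⟩ of ℤ_60 (order 12), i.e. {0, 5, 10, 15, 20, 25, 30, 35, 40, 45, 50, 55}

ker(φ) = {0, 5, 10, 15, 20, 25, 30, 35, 40, 45, 50, 55}


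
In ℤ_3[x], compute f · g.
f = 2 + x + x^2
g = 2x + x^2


Expand and collect like terms; reduce coefficients mod 3:
x^0: 2·0 = 0 ≡ 0 (mod 3)
x^1: 2·2 + 1·0 = 4 ≡ 1 (mod 3)
x^2: 2·1 + 1·2 + 1·0 = 4 ≡ 1 (mod 3)
x^3: 1·1 + 1·2 = 3 ≡ 0 (mod 3)
x^4: 1·1 = 1 ≡ 1 (mod 3)
Result: x + x^2 + x^4

f · g = x + x^2 + x^4


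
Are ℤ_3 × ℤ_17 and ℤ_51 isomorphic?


Comparing ℤ_3 × ℤ_17 and ℤ_51:
gcd(3,17) = 1, so ℤ_3 × ℤ_17 ≅ ℤ_51 (CRT)

Yes, ℤ_3 × ℤ_17 ≅ ℤ_51


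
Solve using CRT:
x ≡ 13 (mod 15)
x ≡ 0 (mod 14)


m₁ = 15, m₂ = 14, gcd = 1, so CRT applies. M = m₁·m₂ = 210
Let M₁ = M/m₁ = 14, M₂ = M/m₂ = 15
Find y₁ ≡ M₁⁻¹ (mod m₁): 14⁻¹ ≡ 14 (mod 15)
Find y₂ ≡ M₂⁻¹ (mod m₂): 15⁻¹ ≡ 1 (mod 14)
x = a₁·M₁·y₁ + a₂·M₂·y₂ = 13·14·14 + 0·15·1 = 2548
Reduce mod 210: x ≡ 28
Check: 28 mod 15 = 13 ✓, 28 mod 14 = 0 ✓

x ≡ 28 (mod 210)


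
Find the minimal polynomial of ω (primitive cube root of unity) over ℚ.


ω satisfies x² + x + 1 = 0 (the cyclotomic polynomial Φ₃)

Minimal polynomial: x² + x + 1


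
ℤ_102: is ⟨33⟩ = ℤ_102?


g generates ℤ_n iff gcd(g, n) = 1
gcd(33, 102) = 3
Since gcd = 3 ≠ 1, ⟨33⟩ has order 34 < 102, so 33 is not a generator.

No, 33 does not generate ℤ_102


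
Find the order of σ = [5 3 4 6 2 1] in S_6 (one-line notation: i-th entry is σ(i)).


Cycle decomposition: (1 5 2 3 4 6)
Cycle lengths: 6
Order = lcm(6) = 6

ord(σ) = 6


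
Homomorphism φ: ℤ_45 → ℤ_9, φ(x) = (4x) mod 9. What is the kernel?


Kernel = preimage of identity
ker(φ) = {x ∈ ℤ_45 : 4x ≡ 0 (mod 9)}. Since 9 | 45, φ is well-defined. The kernel is the cyclic subgroup ⟨9⟩ of ℤ_45 (order 5), i.e. {0, 9, 18, 27, 36}

ker(φ) = {0, 9, 18, 27, 36}


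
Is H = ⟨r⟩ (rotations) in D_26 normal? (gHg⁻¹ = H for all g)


H = ⟨r⟩ (rotations) in D_26
The rotation subgroup ⟨r⟩ has index 2 in D_26, so it is normal

Yes, normal subgroup


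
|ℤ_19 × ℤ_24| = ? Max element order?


|ℤ_19 × ℤ_24| = 19 × 24 = 456
Max element order = lcm(19,24) = 456
Cyclic? Yes (gcd=1)

|ℤ_19×ℤ_24| = 456, max element order = 456


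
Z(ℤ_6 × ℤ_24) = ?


Z(G) = {g ∈ G | gx = xg for all x ∈ G}
Direct product of abelian groups is abelian, so Z(G) = G

Z(ℤ_6 × ℤ_24) = ℤ_6 × ℤ_24


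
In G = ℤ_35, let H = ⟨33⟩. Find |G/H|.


|⟨33⟩| = n / gcd(33, 35) = 35 / 1 = 35
H is normal (ℤ_35 is abelian).
|G/H| = |G| / |H| = 35 / 35 = 1

|G/H| = 1


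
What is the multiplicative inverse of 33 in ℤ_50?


Use the extended Euclidean algorithm to write 1 = 33·s + 50·t; then s mod 50 is the inverse.
Euclidean algorithm:
  33 = 0·50 + 33
  50 = 1·33 + 17
  33 = 1·17 + 16
  17 = 1·16 + 1
  16 = 16·1 + 0
gcd(33,50) = 1
Back-substitution gives: 33·(-3) + 50·(2) = 1
So 33⁻¹ ≡ -3 ≡ 47 (mod 50)
Check: 33 × 47 = 1551 ≡ 1 (mod 50) ✓

33⁻¹ ≡ 47 (mod 50)


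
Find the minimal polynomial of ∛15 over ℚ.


∛15 satisfies x³ - 15 = 0, irreducible over ℚ (no rational root; 15 is not a perfect cube)

Minimal polynomial: x³ - 15


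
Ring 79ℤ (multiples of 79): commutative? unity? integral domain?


79ℤ is a commutative ring under +,× but has no multiplicative identity (1 ∉ 79ℤ); it has no zero divisors, but without unity it is not an integral domain
Commutative: Yes
Integral domain: No
Has unity: No

79ℤ (multiples of 79): Commutative=Yes, Unity=No


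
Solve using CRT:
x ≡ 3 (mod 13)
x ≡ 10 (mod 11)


m₁ = 13, m₂ = 11, gcd = 1, so CRT applies. M = m₁·m₂ = 143
Let M₁ = M/m₁ = 11, M₂ = M/m₂ = 13
Find y₁ ≡ M₁⁻¹ (mod m₁): 11⁻¹ ≡ 6 (mod 13)
Find y₂ ≡ M₂⁻¹ (mod m₂): 13⁻¹ ≡ 6 (mod 11)
x = a₁·M₁·y₁ + a₂·M₂·y₂ = 3·11·6 + 10·13·6 = 978
Reduce mod 143: x ≡ 120
Check: 120 mod 13 = 3 ✓, 120 mod 11 = 10 ✓

x ≡ 120 (mod 143)


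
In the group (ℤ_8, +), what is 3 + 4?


Operation: addition mod 8
3 + 4 = (a + b) mod 8 with a = 3, b = 4

3 + 4 = 7


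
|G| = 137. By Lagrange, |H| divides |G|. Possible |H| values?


Lagrange's theorem: |H| divides |G|
|G| = 137
Divisors of 137: 1, 137

Possible subgroup orders: {1, 137}


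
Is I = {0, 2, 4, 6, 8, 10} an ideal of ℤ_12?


Check ideal conditions for I = {0, 2, 4, 6, 8, 10} in ℤ_12:
(1) I is an additive subgroup? Yes
(2) For r ∈ ℤ_12 and a ∈ I: r·a ∈ I? Yes

Yes, I is an ideal of ℤ_12


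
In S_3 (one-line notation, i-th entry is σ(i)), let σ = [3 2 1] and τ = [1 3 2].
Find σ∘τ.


σ∘τ: apply τ first, then σ
1 →τ 1 →σ 3
2 →τ 3 →σ 1
3 →τ 2 →σ 2

σ∘τ = [3 1 2]


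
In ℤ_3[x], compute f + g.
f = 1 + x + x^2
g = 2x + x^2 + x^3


Add coefficients mod 3:
x^0: 1 + 0 = 1 (mod 3)
x^1: 1 + 2 = 0 (mod 3)
x^2: 1 + 1 = 2 (mod 3)
x^3: 0 + 1 = 1 (mod 3)
Result: 1 + 2x^2 + x^3

f + g = 1 + 2x^2 + x^3


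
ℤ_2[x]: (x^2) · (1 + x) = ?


Expand and collect like terms; reduce coefficients mod 2:
x^0: 0·1 = 0 ≡ 0 (mod 2)
x^1: 0·1 + 0·1 = 0 ≡ 0 (mod 2)
x^2: 0·1 + 1·1 = 1 ≡ 1 (mod 2)
x^3: 1·1 = 1 ≡ 1 (mod 2)
Result: x^2 + x^3

f · g = x^2 + x^3


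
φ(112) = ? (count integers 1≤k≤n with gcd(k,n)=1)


Factor n: 112 = 2^4 × 7
φ(n) = n · ∏(1 - 1/p) over distinct primes p | n
φ(112) = 112 · (1 - 1/2) · (1 - 1/7) = 48

φ(112) = 48


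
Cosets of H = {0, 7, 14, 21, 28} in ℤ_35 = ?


H = {0, 7, 14, 21, 28}, |H| = 5
Number of cosets = |G|/|H| = 35/5 = 7
0 + H = {0, 7, 14, 21, 28}
1 + H = {1, 8, 15, 22, 29}
2 + H = {2, 9, 16, 23, 30}
3 + H = {3, 10, 17, 24, 31}
4 + H = {4, 11, 18, 25, 32}
5 + H = {5, 12, 19, 26, 33}
6 + H = {6, 13, 20, 27, 34}

Cosets: 0+H={0,7,14,21,28}; 1+H={1,8,15,22,29}; 2+H={2,9,16,23,30}; 3+H={3,10,17,24,31}; 4+H={4,11,18,25,32}; 5+H={5,12,19,26,33}; 6+H={6,13,20,27,34}


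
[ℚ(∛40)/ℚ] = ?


∛40 has minimal polynomial x³ - 40 (irreducible over ℚ since 40 is not a perfect cube)

[ℚ(∛40)/ℚ] = 3


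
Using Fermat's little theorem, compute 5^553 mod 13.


Fermat's little theorem: if p is prime and gcd(a,p)=1, then a^(p-1) ≡ 1 (mod p)
p = 13 is prime, gcd(5,13) = 1
Reduce exponent: 553 mod 12 = 1
So 5^553 ≡ 5^1 (mod 13)
5^1 mod 13 = 5

5^553 ≡ 5 (mod 13)


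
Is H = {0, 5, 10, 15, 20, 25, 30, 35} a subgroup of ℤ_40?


Subgroup test for H = {0, 5, 10, 15, 20, 25, 30, 35} in (ℤ_40, +):
(1) 0 ∈ H? Yes
(2) Closure: for all a,b ∈ H, (a+b) mod 40 ∈ H? Yes
(3) Inverses: for all a ∈ H, -a mod 40 ∈ H? Yes

Yes, H is a subgroup of ℤ_40


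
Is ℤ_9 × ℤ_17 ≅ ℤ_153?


Comparing ℤ_9 × ℤ_17 and ℤ_153:
gcd(9,17) = 1, so ℤ_9 × ℤ_17 ≅ ℤ_153 (CRT)

Yes, ℤ_9 × ℤ_17 ≅ ℤ_153


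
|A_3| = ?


|A_n| = n!/2 (even permutations)
|A_3| = 3!/2 = 6/2 = 3

|A_3| = 3


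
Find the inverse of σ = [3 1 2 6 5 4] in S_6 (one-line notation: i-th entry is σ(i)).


To find σ⁻¹, swap domain and range:
σ(1) = 3 → σ⁻¹(3) = 1
σ(2) = 1 → σ⁻¹(1) = 2
σ(3) = 2 → σ⁻¹(2) = 3
σ(4) = 6 → σ⁻¹(6) = 4
σ(5) = 5 → σ⁻¹(5) = 5
σ(6) = 4 → σ⁻¹(4) = 6

σ⁻¹ = [2 3 1 6 5 4]


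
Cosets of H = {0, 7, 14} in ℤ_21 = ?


H = {0, 7, 14}, |H| = 3
Number of cosets = |G|/|H| = 21/3 = 7
0 + H = {0, 7, 14}
1 + H = {1, 8, 15}
2 + H = {2, 9, 16}
3 + H = {3, 10, 17}
4 + H = {4, 11, 18}
5 + H = {5, 12, 19}
6 + H = {6, 13, 20}

Cosets: 0+H={0,7,14}; 1+H={1,8,15}; 2+H={2,9,16}; 3+H={3,10,17}; 4+H={4,11,18}; 5+H={5,12,19}; 6+H={6,13,20}


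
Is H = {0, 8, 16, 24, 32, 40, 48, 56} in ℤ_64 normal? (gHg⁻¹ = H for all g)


H = {0, 8, 16, 24, 32, 40, 48, 56} in ℤ_64
ℤ_64 is abelian; every subgroup of an abelian group is normal

Yes, normal subgroup


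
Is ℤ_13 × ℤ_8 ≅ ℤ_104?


Comparing ℤ_13 × ℤ_8 and ℤ_104:
gcd(13,8) = 1, so ℤ_13 × ℤ_8 ≅ ℤ_104 (CRT)

Yes, ℤ_13 × ℤ_8 ≅ ℤ_104


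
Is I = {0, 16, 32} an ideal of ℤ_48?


Check ideal conditions for I = {0, 16, 32} in ℤ_48:
(1) I is an additive subgroup? Yes
(2) For r ∈ ℤ_48 and a ∈ I: r·a ∈ I? Yes

Yes, I is an ideal of ℤ_48


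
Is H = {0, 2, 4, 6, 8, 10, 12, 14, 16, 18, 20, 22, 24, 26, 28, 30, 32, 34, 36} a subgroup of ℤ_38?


Subgroup test for H = {0, 2, 4, 6, 8, 10, 12, 14, 16, 18, 20, 22, 24, 26, 28, 30, 32, 34, 36} in (ℤ_38, +):
(1) 0 ∈ H? Yes
(2) Closure: for all a,b ∈ H, (a+b) mod 38 ∈ H? Yes
(3) Inverses: for all a ∈ H, -a mod 38 ∈ H? Yes

Yes, H is a subgroup of ℤ_38


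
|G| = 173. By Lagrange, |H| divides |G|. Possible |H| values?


Lagrange's theorem: |H| divides |G|
|G| = 173
Divisors of 173: 1, 173

Possible subgroup orders: {1, 173}


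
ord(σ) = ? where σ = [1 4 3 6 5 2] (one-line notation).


Cycle decomposition: (2 4 6)
Cycle lengths: 3
Order = lcm(3) = 3

ord(σ) = 3


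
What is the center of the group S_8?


Z(G) = {g ∈ G | gx = xg for all x ∈ G}
S_n is non-abelian for n ≥ 3; Z(S_8) is trivial

Z(S_8) = {e}


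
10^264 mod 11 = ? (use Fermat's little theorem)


Fermat's little theorem: if p is prime and gcd(a,p)=1, then a^(p-1) ≡ 1 (mod p)
p = 11 is prime, gcd(10,11) = 1
Reduce exponent: 264 mod 10 = 4
So 10^264 ≡ 10^4 (mod 11)
10^4 mod 11 = 1

10^264 ≡ 1 (mod 11)


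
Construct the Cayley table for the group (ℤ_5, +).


Elements: {0, 1, 2, 3, 4}
Operation: addition mod 5
Entry (a, b) = (a + b) mod 5

Cayley table:
  | 0 | 1 | 2 | 3 | 4
0 | 0 | 1 | 2 | 3 | 4
1 | 1 | 2 | 3 | 4 | 0
2 | 2 | 3 | 4 | 0 | 1
3 | 3 | 4 | 0 | 1 | 2
4 | 4 | 0 | 1 | 2 | 3


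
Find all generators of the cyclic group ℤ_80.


g generates ℤ_n iff gcd(g,n) = 1
Prime factors of 80: 2, 5
Generators are g ∈ {1,...,79} not divisible by any of these primes.
Generators: {1, 3, 7, 9, 11, 13, 17, 19, 21, 23, 27, 29, 31, 33, 37, 39, 41, 43, 47, 49, 51, 53, 57, 59, 61, 63, 67, 69, 71, 73, 77, 79}
Number of generators = φ(80) = 32

Generators of ℤ_80 = {1, 3, 7, 9, 11, 13, 17, 19, 21, 23, 27, 29, 31, 33, 37, 39, 41, 43, 47, 49, 51, 53, 57, 59, 61, 63, 67, 69, 71, 73, 77, 79}


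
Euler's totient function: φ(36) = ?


Factor n: 36 = 2^2 × 3^2
φ(n) = n · ∏(1 - 1/p) over distinct primes p | n
φ(36) = 36 · (1 - 1/2) · (1 - 1/3) = 12

φ(36) = 12


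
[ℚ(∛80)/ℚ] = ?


∛80 has minimal polynomial x³ - 80 (irreducible over ℚ since 80 is not a perfect cube)

[ℚ(∛80)/ℚ] = 3


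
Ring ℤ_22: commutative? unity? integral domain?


ℤ_22 is a commutative ring with unity 1; 22 = 2×11 is composite, so 2·11 ≡ 0 gives zero divisors (not an integral domain)
Commutative: Yes
Integral domain: No
Has unity: Yes

ℤ_22: Commutative=Yes, Unity=Yes


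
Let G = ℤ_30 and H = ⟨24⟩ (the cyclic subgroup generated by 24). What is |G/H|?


|⟨24⟩| = n / gcd(24, 30) = 30 / 6 = 5
H is normal (ℤ_30 is abelian).
|G/H| = |G| / |H| = 30 / 5 = 6

|G/H| = 6


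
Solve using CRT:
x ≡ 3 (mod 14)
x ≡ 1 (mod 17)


m₁ = 14, m₂ = 17, gcd = 1, so CRT applies. M = m₁·m₂ = 238
Let M₁ = M/m₁ = 17, M₂ = M/m₂ = 14
Find y₁ ≡ M₁⁻¹ (mod m₁): 17⁻¹ ≡ 5 (mod 14)
Find y₂ ≡ M₂⁻¹ (mod m₂): 14⁻¹ ≡ 11 (mod 17)
x = a₁·M₁·y₁ + a₂·M₂·y₂ = 3·17·5 + 1·14·11 = 409
Reduce mod 238: x ≡ 171
Check: 171 mod 14 = 3 ✓, 171 mod 17 = 1 ✓

x ≡ 171 (mod 238)


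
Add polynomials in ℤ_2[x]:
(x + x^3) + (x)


Add coefficients mod 2:
x^0: 0 + 0 = 0 (mod 2)
x^1: 1 + 1 = 0 (mod 2)
x^2: 0 + 0 = 0 (mod 2)
x^3: 1 + 0 = 1 (mod 2)
Result: x^3

f + g = x^3


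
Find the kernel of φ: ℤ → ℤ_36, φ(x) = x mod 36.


Kernel = preimage of identity
ker(φ) = {x ∈ ℤ : x ≡ 0 (mod 36)} = 36ℤ = {0, ±36, ±72, ...}

ker(φ) = 36ℤ


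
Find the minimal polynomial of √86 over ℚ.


√86 satisfies x² - 86 = 0, irreducible over ℚ since 86 is squarefree

Minimal polynomial: x² - 86


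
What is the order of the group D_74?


|D_n| = 2n (n rotations and n reflections)
|D_74| = 2×74 = 148

|D_74| = 148


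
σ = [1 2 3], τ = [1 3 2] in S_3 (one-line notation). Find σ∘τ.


σ∘τ: apply τ first, then σ
1 →τ 1 →σ 1
2 →τ 3 →σ 3
3 →τ 2 →σ 2

σ∘τ = [1 3 2]


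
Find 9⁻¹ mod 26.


Use the extended Euclidean algorithm to write 1 = 9·s + 26·t; then s mod 26 is the inverse.
Euclidean algorithm:
  9 = 0·26 + 9
  26 = 2·9 + 8
  9 = 1·8 + 1
  8 = 8·1 + 0
gcd(9,26) = 1
Back-substitution gives: 9·(3) + 26·(-1) = 1
So 9⁻¹ ≡ 3 ≡ 3 (mod 26)
Check: 9 × 3 = 27 ≡ 1 (mod 26) ✓

9⁻¹ ≡ 3 (mod 26)


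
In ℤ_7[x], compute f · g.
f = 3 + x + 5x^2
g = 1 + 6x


Expand and collect like terms; reduce coefficients mod 7:
x^0: 3·1 = 3 ≡ 3 (mod 7)
x^1: 3·6 + 1·1 = 19 ≡ 5 (mod 7)
x^2: 1·6 + 5·1 = 11 ≡ 4 (mod 7)
x^3: 5·6 = 30 ≡ 2 (mod 7)
Result: 3 + 5x + 4x^2 + 2x^3

f · g = 3 + 5x + 4x^2 + 2x^3


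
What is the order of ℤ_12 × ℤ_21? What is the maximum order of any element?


|ℤ_12 × ℤ_21| = 12 × 21 = 252
Max element order = lcm(12,21) = 84
Cyclic? No (gcd=3)

|ℤ_12×ℤ_21| = 252, max element order = 84


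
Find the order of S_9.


|S_n| = n! (number of permutations of n symbols)
|S_9| = 9! = 362880

|S_9| = 362880


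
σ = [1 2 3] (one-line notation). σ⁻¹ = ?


To find σ⁻¹, swap domain and range:
σ(1) = 1 → σ⁻¹(1) = 1
σ(2) = 2 → σ⁻¹(2) = 2
σ(3) = 3 → σ⁻¹(3) = 3

σ⁻¹ = [1 2 3]


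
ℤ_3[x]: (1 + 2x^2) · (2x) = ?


Expand and collect like terms; reduce coefficients mod 3:
x^0: 1·0 = 0 ≡ 0 (mod 3)
x^1: 1·2 + 0·0 = 2 ≡ 2 (mod 3)
x^2: 0·2 + 2·0 = 0 ≡ 0 (mod 3)
x^3: 2·2 = 4 ≡ 1 (mod 3)
Result: 2x + x^3

f · g = 2x + x^3


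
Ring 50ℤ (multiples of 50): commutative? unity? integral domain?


50ℤ is a commutative ring under +,× but has no multiplicative identity (1 ∉ 50ℤ); it has no zero divisors, but without unity it is not an integral domain
Commutative: Yes
Integral domain: No
Has unity: No

50ℤ (multiples of 50): Commutative=Yes, Unity=No


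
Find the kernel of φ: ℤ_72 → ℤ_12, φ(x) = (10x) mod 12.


Kernel = preimage of identity
ker(φ) = {x ∈ ℤ_72 : 10x ≡ 0 (mod 12)}. Since 12 | 72, φ is well-defined. The kernel is the cyclic subgroup ⟨6⟩ of ℤ_72 (order 12), i.e. {0, 6, 12, 18, 24, 30, 36, 42, 48, 54, 60, 66}

ker(φ) = {0, 6, 12, 18, 24, 30, 36, 42, 48, 54, 60, 66}


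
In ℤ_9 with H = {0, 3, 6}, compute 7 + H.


7 + H = {7 + h (mod 9) : h ∈ H}
7+0=7, 7+3=1, 7+6=4
7 + H = {1, 4, 7} = 1 + H

7 + H = {1, 4, 7}


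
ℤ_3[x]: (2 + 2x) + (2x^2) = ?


Add coefficients mod 3:
x^0: 2 + 0 = 2 (mod 3)
x^1: 2 + 0 = 2 (mod 3)
x^2: 0 + 2 = 2 (mod 3)
Result: 2 + 2x + 2x^2

f + g = 2 + 2x + 2x^2


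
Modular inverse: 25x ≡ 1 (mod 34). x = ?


Use the extended Euclidean algorithm to write 1 = 25·s + 34·t; then s mod 34 is the inverse.
Euclidean algorithm:
  25 = 0·34 + 25
  34 = 1·25 + 9
  25 = 2·9 + 7
  9 = 1·7 + 2
  7 = 3·2 + 1
  2 = 2·1 + 0
gcd(25,34) = 1
Back-substitution gives: 25·(15) + 34·(-11) = 1
So 25⁻¹ ≡ 15 ≡ 15 (mod 34)
Check: 25 × 15 = 375 ≡ 1 (mod 34) ✓

25⁻¹ ≡ 15 (mod 34)


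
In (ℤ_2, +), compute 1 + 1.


Operation: addition mod 2
1 + 1 = (a + b) mod 2 with a = 1, b = 1

1 + 1 = 0


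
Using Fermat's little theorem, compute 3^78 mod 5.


Fermat's little theorem: if p is prime and gcd(a,p)=1, then a^(p-1) ≡ 1 (mod p)
p = 5 is prime, gcd(3,5) = 1
Reduce exponent: 78 mod 4 = 2
So 3^78 ≡ 3^2 (mod 5)
3^2 mod 5 = 4

3^78 ≡ 4 (mod 5)


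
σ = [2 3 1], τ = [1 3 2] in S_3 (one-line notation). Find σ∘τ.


σ∘τ: apply τ first, then σ
1 →τ 1 →σ 2
2 →τ 3 →σ 1
3 →τ 2 →σ 3

σ∘τ = [2 1 3]


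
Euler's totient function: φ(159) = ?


Factor n: 159 = 3 × 53
φ(n) = n · ∏(1 - 1/p) over distinct primes p | n
φ(159) = 159 · (1 - 1/3) · (1 - 1/53) = 104

φ(159) = 104


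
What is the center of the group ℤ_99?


Z(G) = {g ∈ G | gx = xg for all x ∈ G}
ℤ_99 is abelian, so Z(G) = G

Z(ℤ_99) = ℤ_99


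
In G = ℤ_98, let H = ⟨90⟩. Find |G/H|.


|⟨90⟩| = n / gcd(90, 98) = 98 / 2 = 49
H is normal (ℤ_98 is abelian).
|G/H| = |G| / |H| = 98 / 49 = 2

|G/H| = 2


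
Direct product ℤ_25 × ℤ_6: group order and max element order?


|ℤ_25 × ℤ_6| = 25 × 6 = 150
Max element order = lcm(25,6) = 150
Cyclic? Yes (gcd=1)

|ℤ_25×ℤ_6| = 150, max element order = 150


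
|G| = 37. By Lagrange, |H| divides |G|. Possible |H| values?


Lagrange's theorem: |H| divides |G|
|G| = 37
Divisors of 37: 1, 37

Possible subgroup orders: {1, 37}


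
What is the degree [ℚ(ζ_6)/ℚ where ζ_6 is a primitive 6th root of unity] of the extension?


[ℚ(ζ_n):ℚ] = deg Φ_n(x) = φ(n). Here φ(6) = 2

[ℚ(ζ_6)/ℚ where ζ_6 is a primitive 6th root of unity] = 2


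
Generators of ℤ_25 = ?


g generates ℤ_n iff gcd(g,n) = 1
Prime factors of 25: 5
Generators are g ∈ {1,...,24} not divisible by any of these primes.
Generators: {1, 2, 3, 4, 6, 7, 8, 9, 11, 12, 13, 14, 16, 17, 18, 19, 21, 22, 23, 24}
Number of generators = φ(25) = 20

Generators of ℤ_25 = {1, 2, 3, 4, 6, 7, 8, 9, 11, 12, 13, 14, 16, 17, 18, 19, 21, 22, 23, 24}


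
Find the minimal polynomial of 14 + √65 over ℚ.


Let α = 14 + √65. Then α - 14 = √65, so (α - 14)² = 65, giving α² - 28α + 131 = 0. Degree 2 and α ∉ ℚ, so this is the minimal polynomial.

Minimal polynomial: x² - 28x + 131


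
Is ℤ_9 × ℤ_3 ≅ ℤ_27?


Comparing ℤ_9 × ℤ_3 and ℤ_27:
gcd(9,3) = 3 ≠ 1. Max element order in ℤ_9×ℤ_3 is lcm(9,3) = 9 < 27, so it has no element of order 27

No, ℤ_9 × ℤ_3 ≇ ℤ_27


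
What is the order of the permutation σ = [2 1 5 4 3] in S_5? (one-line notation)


Cycle decomposition: (1 2) (3 5)
Cycle lengths: 2, 2
Order = lcm(2, 2) = 2

ord(σ) = 2


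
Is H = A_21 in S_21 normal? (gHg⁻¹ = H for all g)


H = A_21 in S_21
A_21 has index 2 in S_21, and every subgroup of index 2 is normal

Yes, normal subgroup


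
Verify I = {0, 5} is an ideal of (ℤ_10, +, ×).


Check ideal conditions for I = {0, 5} in ℤ_10:
(1) I is an additive subgroup? Yes
(2) For r ∈ ℤ_10 and a ∈ I: r·a ∈ I? Yes

Yes, I is an ideal of ℤ_10


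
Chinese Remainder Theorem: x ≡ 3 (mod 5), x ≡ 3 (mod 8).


m₁ = 5, m₂ = 8, gcd = 1, so CRT applies. M = m₁·m₂ = 40
Let M₁ = M/m₁ = 8, M₂ = M/m₂ = 5
Find y₁ ≡ M₁⁻¹ (mod m₁): 8⁻¹ ≡ 2 (mod 5)
Find y₂ ≡ M₂⁻¹ (mod m₂): 5⁻¹ ≡ 5 (mod 8)
x = a₁·M₁·y₁ + a₂·M₂·y₂ = 3·8·2 + 3·5·5 = 123
Reduce mod 40: x ≡ 3
Check: 3 mod 5 = 3 ✓, 3 mod 8 = 3 ✓

x ≡ 3 (mod 40)


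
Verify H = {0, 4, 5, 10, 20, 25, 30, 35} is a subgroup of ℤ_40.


Subgroup test for H = {0, 4, 5, 10, 20, 25, 30, 35} in (ℤ_40, +):
(1) 0 ∈ H? Yes
(2) Closure: for all a,b ∈ H, (a+b) mod 40 ∈ H? No  [counterexample: 4 + 4 = 8 ∉ H]
(3) Inverses: for all a ∈ H, -a mod 40 ∈ H? No

No, H is not a subgroup of ℤ_40


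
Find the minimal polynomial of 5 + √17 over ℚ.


Let α = 5 + √17. Then α - 5 = √17, so (α - 5)² = 17, giving α² - 10α + 8 = 0. Degree 2 and α ∉ ℚ, so this is the minimal polynomial.

Minimal polynomial: x² - 10x + 8


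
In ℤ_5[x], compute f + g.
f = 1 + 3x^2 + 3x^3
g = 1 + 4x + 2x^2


Add coefficients mod 5:
x^0: 1 + 1 = 2 (mod 5)
x^1: 0 + 4 = 4 (mod 5)
x^2: 3 + 2 = 0 (mod 5)
x^3: 3 + 0 = 3 (mod 5)
Result: 2 + 4x + 3x^3

f + g = 2 + 4x + 3x^3


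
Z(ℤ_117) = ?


Z(G) = {g ∈ G | gx = xg for all x ∈ G}
ℤ_117 is abelian, so Z(G) = G

Z(ℤ_117) = ℤ_117


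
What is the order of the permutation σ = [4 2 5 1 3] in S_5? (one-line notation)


Cycle decomposition: (1 4) (3 5)
Cycle lengths: 2, 2
Order = lcm(2, 2) = 2

ord(σ) = 2


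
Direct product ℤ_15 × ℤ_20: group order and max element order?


|ℤ_15 × ℤ_20| = 15 × 20 = 300
Max element order = lcm(15,20) = 60
Cyclic? No (gcd=5)

|ℤ_15×ℤ_20| = 300, max element order = 60


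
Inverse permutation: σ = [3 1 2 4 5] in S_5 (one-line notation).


To find σ⁻¹, swap domain and range:
σ(1) = 3 → σ⁻¹(3) = 1
σ(2) = 1 → σ⁻¹(1) = 2
σ(3) = 2 → σ⁻¹(2) = 3
σ(4) = 4 → σ⁻¹(4) = 4
σ(5) = 5 → σ⁻¹(5) = 5

σ⁻¹ = [2 3 1 4 5]


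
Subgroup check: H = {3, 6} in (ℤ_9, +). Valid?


Subgroup test for H = {3, 6} in (ℤ_9, +):
(1) 0 ∈ H? No
(2) Closure: for all a,b ∈ H, (a+b) mod 9 ∈ H? No  [counterexample: 3 + 6 = 0 ∉ H]
(3) Inverses: for all a ∈ H, -a mod 9 ∈ H? Yes

No, H is not a subgroup of ℤ_9


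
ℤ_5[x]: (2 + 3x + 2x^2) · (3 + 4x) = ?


Expand and collect like terms; reduce coefficients mod 5:
x^0: 2·3 = 6 ≡ 1 (mod 5)
x^1: 2·4 + 3·3 = 17 ≡ 2 (mod 5)
x^2: 3·4 + 2·3 = 18 ≡ 3 (mod 5)
x^3: 2·4 = 8 ≡ 3 (mod 5)
Result: 1 + 2x + 3x^2 + 3x^3

f · g = 1 + 2x + 3x^2 + 3x^3


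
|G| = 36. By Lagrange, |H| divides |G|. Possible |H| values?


Lagrange's theorem: |H| divides |G|
|G| = 36
Divisors of 36: 1, 2, 3, 4, 6, 9, 12, 18, 36

Possible subgroup orders: {1, 2, 3, 4, 6, 9, 12, 18, 36}


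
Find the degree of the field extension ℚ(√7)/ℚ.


√7 has minimal polynomial x² - 7 (irreducible over ℚ since 7 is squarefree)

[ℚ(√7)/ℚ] = 2


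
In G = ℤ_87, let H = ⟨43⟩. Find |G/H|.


|⟨43⟩| = n / gcd(43, 87) = 87 / 1 = 87
H is normal (ℤ_87 is abelian).
|G/H| = |G| / |H| = 87 / 87 = 1

|G/H| = 1


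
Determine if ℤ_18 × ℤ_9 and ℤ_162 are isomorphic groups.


Comparing ℤ_18 × ℤ_9 and ℤ_162:
gcd(18,9) = 9 ≠ 1. Max element order in ℤ_18×ℤ_9 is lcm(18,9) = 18 < 162, so it has no element of order 162

No, ℤ_18 × ℤ_9 ≇ ℤ_162


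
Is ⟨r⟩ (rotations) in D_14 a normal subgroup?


H = ⟨r⟩ (rotations) in D_14
The rotation subgroup ⟨r⟩ has index 2 in D_14, so it is normal

Yes, normal subgroup


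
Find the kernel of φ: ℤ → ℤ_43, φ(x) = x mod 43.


Kernel = preimage of identity
ker(φ) = {x ∈ ℤ : x ≡ 0 (mod 43)} = 43ℤ = {0, ±43, ±86, ...}

ker(φ) = 43ℤ


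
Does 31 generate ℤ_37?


g generates ℤ_n iff gcd(g, n) = 1
gcd(31, 37) = 1
Since gcd = 1, 31 is a generator.

Yes, 31 generates ℤ_37


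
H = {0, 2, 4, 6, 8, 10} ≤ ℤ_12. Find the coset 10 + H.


10 + H = {10 + h (mod 12) : h ∈ H}
10+0=10, 10+2=0, 10+4=2, 10+6=4, 10+8=6, 10+10=8
10 + H = {0, 2, 4, 6, 8, 10} = 0 + H

10 + H = {0, 2, 4, 6, 8, 10}


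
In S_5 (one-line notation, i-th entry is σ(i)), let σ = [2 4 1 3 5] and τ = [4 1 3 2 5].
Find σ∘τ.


σ∘τ: apply τ first, then σ
1 →τ 4 →σ 3
2 →τ 1 →σ 2
3 →τ 3 →σ 1
4 →τ 2 →σ 4
5 →τ 5 →σ 5

σ∘τ = [3 2 1 4 5]


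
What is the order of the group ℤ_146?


ℤ_n has n elements.

|ℤ_146| = 146


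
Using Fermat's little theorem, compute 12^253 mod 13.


Fermat's little theorem: if p is prime and gcd(a,p)=1, then a^(p-1) ≡ 1 (mod p)
p = 13 is prime, gcd(12,13) = 1
Reduce exponent: 253 mod 12 = 1
So 12^253 ≡ 12^1 (mod 13)
12^1 mod 13 = 12

12^253 ≡ 12 (mod 13)


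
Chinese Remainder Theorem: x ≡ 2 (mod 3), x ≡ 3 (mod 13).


m₁ = 3, m₂ = 13, gcd = 1, so CRT applies. M = m₁·m₂ = 39
Let M₁ = M/m₁ = 13, M₂ = M/m₂ = 3
Find y₁ ≡ M₁⁻¹ (mod m₁): 13⁻¹ ≡ 1 (mod 3)
Find y₂ ≡ M₂⁻¹ (mod m₂): 3⁻¹ ≡ 9 (mod 13)
x = a₁·M₁·y₁ + a₂·M₂·y₂ = 2·13·1 + 3·3·9 = 107
Reduce mod 39: x ≡ 29
Check: 29 mod 3 = 2 ✓, 29 mod 13 = 3 ✓

x ≡ 29 (mod 39)


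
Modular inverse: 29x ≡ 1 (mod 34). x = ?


Use the extended Euclidean algorithm to write 1 = 29·s + 34·t; then s mod 34 is the inverse.
Euclidean algorithm:
  29 = 0·34 + 29
  34 = 1·29 + 5
  29 = 5·5 + 4
  5 = 1·4 + 1
  4 = 4·1 + 0
gcd(29,34) = 1
Back-substitution gives: 29·(-7) + 34·(6) = 1
So 29⁻¹ ≡ -7 ≡ 27 (mod 34)
Check: 29 × 27 = 783 ≡ 1 (mod 34) ✓

29⁻¹ ≡ 27 (mod 34)


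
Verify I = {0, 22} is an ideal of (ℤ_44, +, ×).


Check ideal conditions for I = {0, 22} in ℤ_44:
(1) I is an additive subgroup? Yes
(2) For r ∈ ℤ_44 and a ∈ I: r·a ∈ I? Yes

Yes, I is an ideal of ℤ_44


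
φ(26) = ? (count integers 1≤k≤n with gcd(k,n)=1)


φ(n) = count of k ∈ {1,...,n} with gcd(k,n)=1
Coprimes to 26: {1, 3, 5, 7, 9, 11, 15, 17, 19, 21, 23, 25}
Count: 12

φ(26) = 12


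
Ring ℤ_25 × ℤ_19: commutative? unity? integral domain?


Direct product ring; commutative with unity (1,1); but (1,0)·(0,1) = (0,0) gives zero divisors, so not an integral domain
Commutative: Yes
Integral domain: No
Has unity: Yes

ℤ_25 × ℤ_19: Commutative=Yes, Unity=Yes


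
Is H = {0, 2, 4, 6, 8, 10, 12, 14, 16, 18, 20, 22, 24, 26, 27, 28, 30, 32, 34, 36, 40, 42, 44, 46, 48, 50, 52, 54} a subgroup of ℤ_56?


Subgroup test for H = {0, 2, 4, 6, 8, 10, 12, 14, 16, 18, 20, 22, 24, 26, 27, 28, 30, 32, 34, 36, 40, 42, 44, 46, 48, 50, 52, 54} in (ℤ_56, +):
(1) 0 ∈ H? Yes
(2) Closure: for all a,b ∈ H, (a+b) mod 56 ∈ H? No  [counterexample: 2 + 27 = 29 ∉ H]
(3) Inverses: for all a ∈ H, -a mod 56 ∈ H? No

No, H is not a subgroup of ℤ_56


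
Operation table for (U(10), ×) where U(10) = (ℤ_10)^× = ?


Elements: {1, 3, 7, 9}
Operation: multiplication mod 10
Entry (a, b) = (a × b) mod 10

Cayley table:
  | 1 | 3 | 7 | 9
1 | 1 | 3 | 7 | 9
3 | 3 | 9 | 1 | 7
7 | 7 | 1 | 9 | 3
9 | 9 | 7 | 3 | 1


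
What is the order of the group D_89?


|D_n| = 2n (n rotations and n reflections)
|D_89| = 2×89 = 178

|D_89| = 178


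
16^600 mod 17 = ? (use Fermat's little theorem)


Fermat's little theorem: if p is prime and gcd(a,p)=1, then a^(p-1) ≡ 1 (mod p)
p = 17 is prime, gcd(16,17) = 1
Reduce exponent: 600 mod 16 = 8
So 16^600 ≡ 16^8 (mod 17)
16^8 mod 17 = 1

16^600 ≡ 1 (mod 17)


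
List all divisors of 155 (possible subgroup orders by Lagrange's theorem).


Lagrange's theorem: |H| divides |G|
|G| = 155
Divisors of 155: 1, 5, 31, 155

Possible subgroup orders: {1, 5, 31, 155}


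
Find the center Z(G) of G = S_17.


Z(G) = {g ∈ G | gx = xg for all x ∈ G}
S_n is non-abelian for n ≥ 3; Z(S_17) is trivial

Z(S_17) = {e}


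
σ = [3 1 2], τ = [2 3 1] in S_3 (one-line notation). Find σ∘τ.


σ∘τ: apply τ first, then σ
1 →τ 2 →σ 1
2 →τ 3 →σ 2
3 →τ 1 →σ 3

σ∘τ = [1 2 3]


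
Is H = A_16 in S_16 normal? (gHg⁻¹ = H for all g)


H = A_16 in S_16
A_16 has index 2 in S_16, and every subgroup of index 2 is normal

Yes, normal subgroup


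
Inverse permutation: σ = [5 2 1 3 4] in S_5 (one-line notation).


To find σ⁻¹, swap domain and range:
σ(1) = 5 → σ⁻¹(5) = 1
σ(2) = 2 → σ⁻¹(2) = 2
σ(3) = 1 → σ⁻¹(1) = 3
σ(4) = 3 → σ⁻¹(3) = 4
σ(5) = 4 → σ⁻¹(4) = 5

σ⁻¹ = [3 2 4 5 1]
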